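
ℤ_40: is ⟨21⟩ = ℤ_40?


g generates ℤ_n iff gcd(g, n) = 1
gcd(21, 40) = 1
Since gcd = 1, 21 is a generator.

Yes, 21 generates ℤ_40


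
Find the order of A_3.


|A_n| = n!/2 (even permutations)
|A_3| = 3!/2 = 6/2 = 3

|A_3| = 3


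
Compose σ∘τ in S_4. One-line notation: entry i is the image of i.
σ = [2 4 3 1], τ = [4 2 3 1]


σ∘τ: apply τ first, then σ
1 →τ 4 →σ 1
2 →τ 2 →σ 4
3 →τ 3 →σ 3
4 →τ 1 →σ 2

σ∘τ = [1 4 3 2]


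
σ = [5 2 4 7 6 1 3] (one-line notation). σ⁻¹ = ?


To find σ⁻¹, swap domain and range:
σ(1) = 5 → σ⁻¹(5) = 1
σ(2) = 2 → σ⁻¹(2) = 2
σ(3) = 4 → σ⁻¹(4) = 3
σ(4) = 7 → σ⁻¹(7) = 4
σ(5) = 6 → σ⁻¹(6) = 5
σ(6) = 1 → σ⁻¹(1) = 6
σ(7) = 3 → σ⁻¹(3) = 7

σ⁻¹ = [6 2 7 3 1 5 4]


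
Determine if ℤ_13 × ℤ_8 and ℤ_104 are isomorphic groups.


Comparing ℤ_13 × ℤ_8 and ℤ_104:
gcd(13,8) = 1, so ℤ_13 × ℤ_8 ≅ ℤ_104 (CRT)

Yes, ℤ_13 × ℤ_8 ≅ ℤ_104


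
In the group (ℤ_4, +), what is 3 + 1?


Operation: addition mod 4
3 + 1 = (a + b) mod 4 with a = 3, b = 1

3 + 1 = 0


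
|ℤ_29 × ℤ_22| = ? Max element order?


|ℤ_29 × ℤ_22| = 29 × 22 = 638
Max element order = lcm(29,22) = 638
Cyclic? Yes (gcd=1)

|ℤ_29×ℤ_22| = 638, max element order = 638


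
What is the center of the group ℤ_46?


Z(G) = {g ∈ G | gx = xg for all x ∈ G}
ℤ_46 is abelian, so Z(G) = G

Z(ℤ_46) = ℤ_46


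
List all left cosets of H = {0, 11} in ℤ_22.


H = {0, 11}, |H| = 2
Number of cosets = |G|/|H| = 22/2 = 11
0 + H = {0, 11}
1 + H = {1, 12}
2 + H = {2, 13}
3 + H = {3, 14}
4 + H = {4, 15}
5 + H = {5, 16}
6 + H = {6, 17}
7 + H = {7, 18}
8 + H = {8, 19}
9 + H = {9, 20}
10 + H = {10, 21}

Cosets: 0+H={0,11}; 1+H={1,12}; 2+H={2,13}; 3+H={3,14}; 4+H={4,15}; 5+H={5,16}; 6+H={6,17}; 7+H={7,18}; 8+H={8,19}; 9+H={9,20}; 10+H={10,21}


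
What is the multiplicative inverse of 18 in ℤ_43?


Use the extended Euclidean algorithm to write 1 = 18·s + 43·t; then s mod 43 is the inverse.
Euclidean algorithm:
  18 = 0·43 + 18
  43 = 2·18 + 7
  18 = 2·7 + 4
  7 = 1·4 + 3
  4 = 1·3 + 1
  3 = 3·1 + 0
gcd(18,43) = 1
Back-substitution gives: 18·(12) + 43·(-5) = 1
So 18⁻¹ ≡ 12 ≡ 12 (mod 43)
Check: 18 × 12 = 216 ≡ 1 (mod 43) ✓

18⁻¹ ≡ 12 (mod 43)


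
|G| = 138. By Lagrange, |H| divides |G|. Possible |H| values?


Lagrange's theorem: |H| divides |G|
|G| = 138
Divisors of 138: 1, 2, 3, 6, 23, 46, 69, 138

Possible subgroup orders: {1, 2, 3, 6, 23, 46, 69, 138}


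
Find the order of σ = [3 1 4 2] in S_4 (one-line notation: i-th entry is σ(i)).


Cycle decomposition: (1 3 4 2)
Cycle lengths: 4
Order = lcm(4) = 4

ord(σ) = 4


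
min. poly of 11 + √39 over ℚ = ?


Let α = 11 + √39. Then α - 11 = √39, so (α - 11)² = 39, giving α² - 22α + 82 = 0. Degree 2 and α ∉ ℚ, so this is the minimal polynomial.

Minimal polynomial: x² - 22x + 82


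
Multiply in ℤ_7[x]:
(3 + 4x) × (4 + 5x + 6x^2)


Expand and collect like terms; reduce coefficients mod 7:
x^0: 3·4 = 12 ≡ 5 (mod 7)
x^1: 3·5 + 4·4 = 31 ≡ 3 (mod 7)
x^2: 3·6 + 4·5 = 38 ≡ 3 (mod 7)
x^3: 4·6 = 24 ≡ 3 (mod 7)
Result: 5 + 3x + 3x^2 + 3x^3

f · g = 5 + 3x + 3x^2 + 3x^3


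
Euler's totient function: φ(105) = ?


Factor n: 105 = 3 × 5 × 7
φ(n) = n · ∏(1 - 1/p) over distinct primes p | n
φ(105) = 105 · (1 - 1/3) · (1 - 1/5) · (1 - 1/7) = 48

φ(105) = 48


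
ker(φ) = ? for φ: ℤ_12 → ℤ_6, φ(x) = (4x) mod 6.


Kernel = preimage of identity
ker(φ) = {x ∈ ℤ_12 : 4x ≡ 0 (mod 6)}. Since 6 | 12, φ is well-defined. The kernel is the cyclic subgroup ⟨3⟩ of ℤ_12 (order 4), i.e. {0, 3, 6, 9}

ker(φ) = {0, 3, 6, 9}


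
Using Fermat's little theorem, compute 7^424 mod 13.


Fermat's little theorem: if p is prime and gcd(a,p)=1, then a^(p-1) ≡ 1 (mod p)
p = 13 is prime, gcd(7,13) = 1
Reduce exponent: 424 mod 12 = 4
So 7^424 ≡ 7^4 (mod 13)
7^4 mod 13 = 9

7^424 ≡ 9 (mod 13)


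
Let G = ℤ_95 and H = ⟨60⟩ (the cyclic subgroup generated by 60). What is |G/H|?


|⟨60⟩| = n / gcd(60, 95) = 95 / 5 = 19
H is normal (ℤ_95 is abelian).
|G/H| = |G| / |H| = 95 / 19 = 5

|G/H| = 5


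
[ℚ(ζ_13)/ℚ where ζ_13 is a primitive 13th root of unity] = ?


[ℚ(ζ_n):ℚ] = deg Φ_n(x) = φ(n). Here φ(13) = 12

[ℚ(ζ_13)/ℚ where ζ_13 is a primitive 13th root of unity] = 12


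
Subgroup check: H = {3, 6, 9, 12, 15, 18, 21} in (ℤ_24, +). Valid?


Subgroup test for H = {3, 6, 9, 12, 15, 18, 21} in (ℤ_24, +):
(1) 0 ∈ H? No
(2) Closure: for all a,b ∈ H, (a+b) mod 24 ∈ H? No  [counterexample: 3 + 21 = 0 ∉ H]
(3) Inverses: for all a ∈ H, -a mod 24 ∈ H? Yes

No, H is not a subgroup of ℤ_24


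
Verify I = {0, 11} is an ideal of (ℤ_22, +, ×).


Check ideal conditions for I = {0, 11} in ℤ_22:
(1) I is an additive subgroup? Yes
(2) For r ∈ ℤ_22 and a ∈ I: r·a ∈ I? Yes

Yes, I is an ideal of ℤ_22


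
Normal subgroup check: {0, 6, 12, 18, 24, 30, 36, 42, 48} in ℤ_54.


H = {0, 6, 12, 18, 24, 30, 36, 42, 48} in ℤ_54
ℤ_54 is abelian; every subgroup of an abelian group is normal

Yes, normal subgroup


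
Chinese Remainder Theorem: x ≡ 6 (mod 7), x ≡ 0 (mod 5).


m₁ = 7, m₂ = 5, gcd = 1, so CRT applies. M = m₁·m₂ = 35
Let M₁ = M/m₁ = 5, M₂ = M/m₂ = 7
Find y₁ ≡ M₁⁻¹ (mod m₁): 5⁻¹ ≡ 3 (mod 7)
Find y₂ ≡ M₂⁻¹ (mod m₂): 7⁻¹ ≡ 3 (mod 5)
x = a₁·M₁·y₁ + a₂·M₂·y₂ = 6·5·3 + 0·7·3 = 90
Reduce mod 35: x ≡ 20
Check: 20 mod 7 = 6 ✓, 20 mod 5 = 0 ✓

x ≡ 20 (mod 35)


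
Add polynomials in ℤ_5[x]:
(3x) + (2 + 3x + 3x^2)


Add coefficients mod 5:
x^0: 0 + 2 = 2 (mod 5)
x^1: 3 + 3 = 1 (mod 5)
x^2: 0 + 3 = 3 (mod 5)
Result: 2 + x + 3x^2

f + g = 2 + x + 3x^2


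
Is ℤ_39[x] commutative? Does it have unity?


ℤ_39 has zero divisors (3·13 ≡ 0), and these lift to constant zero divisors in ℤ_39[x]; so not an integral domain
Commutative: Yes
Integral domain: No
Has unity: Yes

ℤ_39[x]: Commutative=Yes, Unity=Yes


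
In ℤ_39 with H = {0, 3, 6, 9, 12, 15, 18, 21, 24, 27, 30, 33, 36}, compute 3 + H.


3 + H = {3 + h (mod 39) : h ∈ H}
3+0=3, 3+3=6, 3+6=9, 3+9=12, 3+12=15, 3+15=18, 3+18=21, 3+21=24, 3+24=27, 3+27=30, 3+30=33, 3+33=36, 3+36=0
3 + H = {0, 3, 6, 9, 12, 15, 18, 21, 24, 27, 30, 33, 36} = 0 + H

3 + H = {0, 3, 6, 9, 12, 15, 18, 21, 24, 27, 30, 33, 36}


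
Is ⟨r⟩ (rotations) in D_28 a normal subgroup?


H = ⟨r⟩ (rotations) in D_28
The rotation subgroup ⟨r⟩ has index 2 in D_28, so it is normal

Yes, normal subgroup


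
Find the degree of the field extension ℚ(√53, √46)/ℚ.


[ℚ(√53,√46):ℚ] = [ℚ(√53,√46):ℚ(√53)]·[ℚ(√53):ℚ] = 2·2 = 4

[ℚ(√53, √46)/ℚ] = 4


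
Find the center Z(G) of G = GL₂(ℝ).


Z(G) = {g ∈ G | gx = xg for all x ∈ G}
Only scalar multiples of the identity commute with all invertible matrices

Z(GL₂(ℝ)) = {aI : a ∈ ℝ, a ≠ 0}


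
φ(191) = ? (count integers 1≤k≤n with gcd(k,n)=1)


Factor n: 191 = 191
φ(n) = n · ∏(1 - 1/p) over distinct primes p | n
φ(191) = 191 · (1 - 1/191) = 190

φ(191) = 190


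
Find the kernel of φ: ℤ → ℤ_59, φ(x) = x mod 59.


Kernel = preimage of identity
ker(φ) = {x ∈ ℤ : x ≡ 0 (mod 59)} = 59ℤ = {0, ±59, ±118, ...}

ker(φ) = 59ℤ


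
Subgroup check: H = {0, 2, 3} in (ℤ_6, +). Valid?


Subgroup test for H = {0, 2, 3} in (ℤ_6, +):
(1) 0 ∈ H? Yes
(2) Closure: for all a,b ∈ H, (a+b) mod 6 ∈ H? No  [counterexample: 2 + 2 = 4 ∉ H]
(3) Inverses: for all a ∈ H, -a mod 6 ∈ H? No

No, H is not a subgroup of ℤ_6


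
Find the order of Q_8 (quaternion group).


Q_8 = {±1, ±i, ±j, ±k}
|Q_8| = 8

|Q_8 (quaternion group)| = 8


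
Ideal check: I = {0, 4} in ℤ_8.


Check ideal conditions for I = {0, 4} in ℤ_8:
(1) I is an additive subgroup? Yes
(2) For r ∈ ℤ_8 and a ∈ I: r·a ∈ I? Yes

Yes, I is an ideal of ℤ_8


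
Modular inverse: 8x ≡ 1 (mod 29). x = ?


Use the extended Euclidean algorithm to write 1 = 8·s + 29·t; then s mod 29 is the inverse.
Euclidean algorithm:
  8 = 0·29 + 8
  29 = 3·8 + 5
  8 = 1·5 + 3
  5 = 1·3 + 2
  3 = 1·2 + 1
  2 = 2·1 + 0
gcd(8,29) = 1
Back-substitution gives: 8·(11) + 29·(-3) = 1
So 8⁻¹ ≡ 11 ≡ 11 (mod 29)
Check: 8 × 11 = 88 ≡ 1 (mod 29) ✓

8⁻¹ ≡ 11 (mod 29)


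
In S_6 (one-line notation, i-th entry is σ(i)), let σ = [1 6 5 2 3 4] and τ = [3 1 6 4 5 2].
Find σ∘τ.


σ∘τ: apply τ first, then σ
1 →τ 3 →σ 5
2 →τ 1 →σ 1
3 →τ 6 →σ 4
4 →τ 4 →σ 2
5 →τ 5 →σ 3
6 →τ 2 →σ 6

σ∘τ = [5 1 4 2 3 6]


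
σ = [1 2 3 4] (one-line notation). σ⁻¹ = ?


To find σ⁻¹, swap domain and range:
σ(1) = 1 → σ⁻¹(1) = 1
σ(2) = 2 → σ⁻¹(2) = 2
σ(3) = 3 → σ⁻¹(3) = 3
σ(4) = 4 → σ⁻¹(4) = 4

σ⁻¹ = [1 2 3 4]


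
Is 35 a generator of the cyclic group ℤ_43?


g generates ℤ_n iff gcd(g, n) = 1
gcd(35, 43) = 1
Since gcd = 1, 35 is a generator.

Yes, 35 generates ℤ_43


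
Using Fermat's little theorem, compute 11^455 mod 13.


Fermat's little theorem: if p is prime and gcd(a,p)=1, then a^(p-1) ≡ 1 (mod p)
p = 13 is prime, gcd(11,13) = 1
Reduce exponent: 455 mod 12 = 11
So 11^455 ≡ 11^11 (mod 13)
11^11 mod 13 = 6

11^455 ≡ 6 (mod 13)


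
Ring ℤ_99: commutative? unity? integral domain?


ℤ_99 is a commutative ring with unity 1; 99 = 3×33 is composite, so 3·33 ≡ 0 gives zero divisors (not an integral domain)
Commutative: Yes
Integral domain: No
Has unity: Yes

ℤ_99: Commutative=Yes, Unity=Yes


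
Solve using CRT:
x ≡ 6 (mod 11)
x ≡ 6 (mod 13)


m₁ = 11, m₂ = 13, gcd = 1, so CRT applies. M = m₁·m₂ = 143
Let M₁ = M/m₁ = 13, M₂ = M/m₂ = 11
Find y₁ ≡ M₁⁻¹ (mod m₁): 13⁻¹ ≡ 6 (mod 11)
Find y₂ ≡ M₂⁻¹ (mod m₂): 11⁻¹ ≡ 6 (mod 13)
x = a₁·M₁·y₁ + a₂·M₂·y₂ = 6·13·6 + 6·11·6 = 864
Reduce mod 143: x ≡ 6
Check: 6 mod 11 = 6 ✓, 6 mod 13 = 6 ✓

x ≡ 6 (mod 143)


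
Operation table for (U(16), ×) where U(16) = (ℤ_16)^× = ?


Elements: {1, 3, 5, 7, 9, 11, 13, 15}
Operation: multiplication mod 16
Entry (a, b) = (a × b) mod 16

Cayley table:
   |  1 |  3 |  5 |  7 |  9 | 11 | 13 | 15
 1 |  1 |  3 |  5 |  7 |  9 | 11 | 13 | 15
 3 |  3 |  9 | 15 |  5 | 11 |  1 |  7 | 13
 5 |  5 | 15 |  9 |  3 | 13 |  7 |  1 | 11
 7 |  7 |  5 |  3 |  1 | 15 | 13 | 11 |  9
 9 |  9 | 11 | 13 | 15 |  1 |  3 |  5 |  7
11 | 11 |  1 |  7 | 13 |  3 |  9 | 15 |  5
13 | 13 |  7 |  1 | 11 |  5 | 15 |  9 |  3
15 | 15 | 13 | 11 |  9 |  7 |  5 |  3 |  1


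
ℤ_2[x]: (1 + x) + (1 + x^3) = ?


Add coefficients mod 2:
x^0: 1 + 1 = 0 (mod 2)
x^1: 1 + 0 = 1 (mod 2)
x^2: 0 + 0 = 0 (mod 2)
x^3: 0 + 1 = 1 (mod 2)
Result: x + x^3

f + g = x + x^3


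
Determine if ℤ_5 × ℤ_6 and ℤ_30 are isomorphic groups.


Comparing ℤ_5 × ℤ_6 and ℤ_30:
gcd(5,6) = 1, so ℤ_5 × ℤ_6 ≅ ℤ_30 (CRT)

Yes, ℤ_5 × ℤ_6 ≅ ℤ_30


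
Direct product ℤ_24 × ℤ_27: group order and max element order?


|ℤ_24 × ℤ_27| = 24 × 27 = 648
Max element order = lcm(24,27) = 216
Cyclic? No (gcd=3)

|ℤ_24×ℤ_27| = 648, max element order = 216


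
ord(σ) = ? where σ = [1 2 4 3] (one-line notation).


Cycle decomposition: (3 4)
Cycle lengths: 2
Order = lcm(2) = 2

ord(σ) = 2


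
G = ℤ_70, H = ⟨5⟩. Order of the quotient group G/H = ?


|⟨5⟩| = n / gcd(5, 70) = 70 / 5 = 14
H is normal (ℤ_70 is abelian).
|G/H| = |G| / |H| = 70 / 14 = 5

|G/H| = 5


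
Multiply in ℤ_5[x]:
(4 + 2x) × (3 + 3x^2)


Expand and collect like terms; reduce coefficients mod 5:
x^0: 4·3 = 12 ≡ 2 (mod 5)
x^1: 4·0 + 2·3 = 6 ≡ 1 (mod 5)
x^2: 4·3 + 2·0 = 12 ≡ 2 (mod 5)
x^3: 2·3 = 6 ≡ 1 (mod 5)
Result: 2 + x + 2x^2 + x^3

f · g = 2 + x + 2x^2 + x^3


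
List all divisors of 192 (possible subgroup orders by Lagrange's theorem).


Lagrange's theorem: |H| divides |G|
|G| = 192
Divisors of 192: 1, 2, 3, 4, 6, 8, 12, 16, 24, 32, 48, 64, 96, 192

Possible subgroup orders: {1, 2, 3, 4, 6, 8, 12, 16, 24, 32, 48, 64, 96, 192}


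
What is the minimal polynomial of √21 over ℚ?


√21 satisfies x² - 21 = 0, irreducible over ℚ since 21 is squarefree

Minimal polynomial: x² - 21


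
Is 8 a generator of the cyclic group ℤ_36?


g generates ℤ_n iff gcd(g, n) = 1
gcd(8, 36) = 4
Since gcd = 4 ≠ 1, ⟨8⟩ has order 9 < 36, so 8 is not a generator.

No, 8 does not generate ℤ_36


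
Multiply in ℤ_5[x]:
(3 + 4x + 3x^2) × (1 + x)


Expand and collect like terms; reduce coefficients mod 5:
x^0: 3·1 = 3 ≡ 3 (mod 5)
x^1: 3·1 + 4·1 = 7 ≡ 2 (mod 5)
x^2: 4·1 + 3·1 = 7 ≡ 2 (mod 5)
x^3: 3·1 = 3 ≡ 3 (mod 5)
Result: 3 + 2x + 2x^2 + 3x^3

f · g = 3 + 2x + 2x^2 + 3x^3


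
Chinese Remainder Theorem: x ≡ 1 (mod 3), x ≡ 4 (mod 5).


m₁ = 3, m₂ = 5, gcd = 1, so CRT applies. M = m₁·m₂ = 15
Let M₁ = M/m₁ = 5, M₂ = M/m₂ = 3
Find y₁ ≡ M₁⁻¹ (mod m₁): 5⁻¹ ≡ 2 (mod 3)
Find y₂ ≡ M₂⁻¹ (mod m₂): 3⁻¹ ≡ 2 (mod 5)
x = a₁·M₁·y₁ + a₂·M₂·y₂ = 1·5·2 + 4·3·2 = 34
Reduce mod 15: x ≡ 4
Check: 4 mod 3 = 1 ✓, 4 mod 5 = 4 ✓

x ≡ 4 (mod 15)


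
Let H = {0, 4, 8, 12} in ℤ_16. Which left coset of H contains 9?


9 + H = {9 + h (mod 16) : h ∈ H}
9+0=9, 9+4=13, 9+8=1, 9+12=5
9 + H = {1, 5, 9, 13} = 1 + H

9 + H = {1, 5, 9, 13}


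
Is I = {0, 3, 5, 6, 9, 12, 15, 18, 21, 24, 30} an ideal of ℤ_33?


Check ideal conditions for I = {0, 3, 5, 6, 9, 12, 15, 18, 21, 24, 30} in ℤ_33:
(1) I is an additive subgroup? No
(2) For r ∈ ℤ_33 and a ∈ I: r·a ∈ I? No  [counterexample: r=2, a=5, r·a mod 33 = 10 ∉ I]

No, I is not an ideal of ℤ_33


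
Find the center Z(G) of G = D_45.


Z(G) = {g ∈ G | gx = xg for all x ∈ G}
For odd n, Z(D_n) = {e}: no nontrivial rotation commutes with all reflections

Z(D_45) = {e}


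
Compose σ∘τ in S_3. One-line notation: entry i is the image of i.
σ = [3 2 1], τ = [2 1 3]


σ∘τ: apply τ first, then σ
1 →τ 2 →σ 2
2 →τ 1 →σ 3
3 →τ 3 →σ 1

σ∘τ = [2 3 1]


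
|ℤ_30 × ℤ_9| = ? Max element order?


|ℤ_30 × ℤ_9| = 30 × 9 = 270
Max element order = lcm(30,9) = 90
Cyclic? No (gcd=3)

|ℤ_30×ℤ_9| = 270, max element order = 90


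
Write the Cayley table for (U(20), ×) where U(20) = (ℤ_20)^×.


Elements: {1, 3, 7, 9, 11, 13, 17, 19}
Operation: multiplication mod 20
Entry (a, b) = (a × b) mod 20

Cayley table:
   |  1 |  3 |  7 |  9 | 11 | 13 | 17 | 19
 1 |  1 |  3 |  7 |  9 | 11 | 13 | 17 | 19
 3 |  3 |  9 |  1 |  7 | 13 | 19 | 11 | 17
 7 |  7 |  1 |  9 |  3 | 17 | 11 | 19 | 13
 9 |  9 |  7 |  3 |  1 | 19 | 17 | 13 | 11
11 | 11 | 13 | 17 | 19 |  1 |  3 |  7 |  9
13 | 13 | 19 | 11 | 17 |  3 |  9 |  1 |  7
17 | 17 | 11 | 19 | 13 |  7 |  1 |  9 |  3
19 | 19 | 17 | 13 | 11 |  9 |  7 |  3 |  1


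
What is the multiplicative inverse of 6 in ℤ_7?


Use the extended Euclidean algorithm to write 1 = 6·s + 7·t; then s mod 7 is the inverse.
Euclidean algorithm:
  6 = 0·7 + 6
  7 = 1·6 + 1
  6 = 6·1 + 0
gcd(6,7) = 1
Back-substitution gives: 6·(-1) + 7·(1) = 1
So 6⁻¹ ≡ -1 ≡ 6 (mod 7)
Check: 6 × 6 = 36 ≡ 1 (mod 7) ✓

6⁻¹ ≡ 6 (mod 7)


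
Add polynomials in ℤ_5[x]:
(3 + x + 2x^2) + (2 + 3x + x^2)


Add coefficients mod 5:
x^0: 3 + 2 = 0 (mod 5)
x^1: 1 + 3 = 4 (mod 5)
x^2: 2 + 1 = 3 (mod 5)
Result: 4x + 3x^2

f + g = 4x + 3x^2


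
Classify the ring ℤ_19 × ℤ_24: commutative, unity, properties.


Direct product ring; commutative with unity (1,1); but (1,0)·(0,1) = (0,0) gives zero divisors, so not an integral domain
Commutative: Yes
Integral domain: No
Has unity: Yes

ℤ_19 × ℤ_24: Commutative=Yes, Unity=Yes


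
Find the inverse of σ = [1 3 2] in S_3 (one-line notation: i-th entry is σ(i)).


To find σ⁻¹, swap domain and range:
σ(1) = 1 → σ⁻¹(1) = 1
σ(2) = 3 → σ⁻¹(3) = 2
σ(3) = 2 → σ⁻¹(2) = 3

σ⁻¹ = [1 3 2]


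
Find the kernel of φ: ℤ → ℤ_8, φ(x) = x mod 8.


Kernel = preimage of identity
ker(φ) = {x ∈ ℤ : x ≡ 0 (mod 8)} = 8ℤ = {0, ±8, ±16, ...}

ker(φ) = 8ℤ


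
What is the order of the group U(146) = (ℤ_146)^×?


U(n) is the group of units mod n; |U(n)| = φ(n)
|U(146)| = φ(146) = 72

|U(146) = (ℤ_146)^×| = 72


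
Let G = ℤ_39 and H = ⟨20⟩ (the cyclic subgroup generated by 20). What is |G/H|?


|⟨20⟩| = n / gcd(20, 39) = 39 / 1 = 39
H is normal (ℤ_39 is abelian).
|G/H| = |G| / |H| = 39 / 39 = 1

|G/H| = 1


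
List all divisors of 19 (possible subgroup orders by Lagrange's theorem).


Lagrange's theorem: |H| divides |G|
|G| = 19
Divisors of 19: 1, 19

Possible subgroup orders: {1, 19}


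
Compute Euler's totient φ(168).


Factor n: 168 = 2^3 × 3 × 7
φ(n) = n · ∏(1 - 1/p) over distinct primes p | n
φ(168) = 168 · (1 - 1/2) · (1 - 1/3) · (1 - 1/7) = 48

φ(168) = 48


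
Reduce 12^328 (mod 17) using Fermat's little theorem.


Fermat's little theorem: if p is prime and gcd(a,p)=1, then a^(p-1) ≡ 1 (mod p)
p = 17 is prime, gcd(12,17) = 1
Reduce exponent: 328 mod 16 = 8
So 12^328 ≡ 12^8 (mod 17)
12^8 mod 17 = 16

12^328 ≡ 16 (mod 17)


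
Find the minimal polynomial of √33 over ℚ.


√33 satisfies x² - 33 = 0, irreducible over ℚ since 33 is squarefree

Minimal polynomial: x² - 33


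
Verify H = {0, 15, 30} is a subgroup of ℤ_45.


Subgroup test for H = {0, 15, 30} in (ℤ_45, +):
(1) 0 ∈ H? Yes
(2) Closure: for all a,b ∈ H, (a+b) mod 45 ∈ H? Yes
(3) Inverses: for all a ∈ H, -a mod 45 ∈ H? Yes

Yes, H is a subgroup of ℤ_45


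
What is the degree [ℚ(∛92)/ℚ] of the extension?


∛92 has minimal polynomial x³ - 92 (irreducible over ℚ since 92 is not a perfect cube)

[ℚ(∛92)/ℚ] = 3


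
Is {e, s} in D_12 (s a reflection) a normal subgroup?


H = {e, s} in D_12 (s a reflection)
r·s·r⁻¹ = sr⁻² ≠ s for n ≥ 3, so {e, s} is not closed under conjugation

No, not a normal subgroup


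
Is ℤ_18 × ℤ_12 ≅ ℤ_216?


Comparing ℤ_18 × ℤ_12 and ℤ_216:
gcd(18,12) = 6 ≠ 1. Max element order in ℤ_18×ℤ_12 is lcm(18,12) = 36 < 216, so it has no element of order 216

No, ℤ_18 × ℤ_12 ≇ ℤ_216


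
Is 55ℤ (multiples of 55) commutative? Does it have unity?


55ℤ is a commutative ring under +,× but has no multiplicative identity (1 ∉ 55ℤ); it has no zero divisors, but without unity it is not an integral domain
Commutative: Yes
Integral domain: No
Has unity: No

55ℤ (multiples of 55): Commutative=Yes, Unity=No


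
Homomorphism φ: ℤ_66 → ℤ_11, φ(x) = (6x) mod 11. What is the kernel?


Kernel = preimage of identity
ker(φ) = {x ∈ ℤ_66 : 6x ≡ 0 (mod 11)}. Since 11 | 66, φ is well-defined. The kernel is the cyclic subgroup ⟨11⟩ of ℤ_66 (order 6), i.e. {0, 11, 22, 33, 44, 55}

ker(φ) = {0, 11, 22, 33, 44, 55}


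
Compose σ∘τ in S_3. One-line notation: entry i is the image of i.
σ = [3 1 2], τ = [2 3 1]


σ∘τ: apply τ first, then σ
1 →τ 2 →σ 1
2 →τ 3 →σ 2
3 →τ 1 →σ 3

σ∘τ = [1 2 3]


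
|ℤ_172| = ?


ℤ_n has n elements.

|ℤ_172| = 172


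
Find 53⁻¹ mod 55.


Use the extended Euclidean algorithm to write 1 = 53·s + 55·t; then s mod 55 is the inverse.
Euclidean algorithm:
  53 = 0·55 + 53
  55 = 1·53 + 2
  53 = 26·2 + 1
  2 = 2·1 + 0
gcd(53,55) = 1
Back-substitution gives: 53·(27) + 55·(-26) = 1
So 53⁻¹ ≡ 27 ≡ 27 (mod 55)
Check: 53 × 27 = 1431 ≡ 1 (mod 55) ✓

53⁻¹ ≡ 27 (mod 55)


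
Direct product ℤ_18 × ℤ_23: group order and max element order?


|ℤ_18 × ℤ_23| = 18 × 23 = 414
Max element order = lcm(18,23) = 414
Cyclic? Yes (gcd=1)

|ℤ_18×ℤ_23| = 414, max element order = 414


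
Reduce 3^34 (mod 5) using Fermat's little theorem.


Fermat's little theorem: if p is prime and gcd(a,p)=1, then a^(p-1) ≡ 1 (mod p)
p = 5 is prime, gcd(3,5) = 1
Reduce exponent: 34 mod 4 = 2
So 3^34 ≡ 3^2 (mod 5)
3^2 mod 5 = 4

3^34 ≡ 4 (mod 5)


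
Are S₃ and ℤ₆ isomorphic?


Comparing S₃ and ℤ₆:
S₃ is non-abelian, ℤ₆ is abelian

No, S₃ ≇ ℤ₆


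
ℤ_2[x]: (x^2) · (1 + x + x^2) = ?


Expand and collect like terms; reduce coefficients mod 2:
x^0: 0·1 = 0 ≡ 0 (mod 2)
x^1: 0·1 + 0·1 = 0 ≡ 0 (mod 2)
x^2: 0·1 + 0·1 + 1·1 = 1 ≡ 1 (mod 2)
x^3: 0·1 + 1·1 = 1 ≡ 1 (mod 2)
x^4: 1·1 = 1 ≡ 1 (mod 2)
Result: x^2 + x^3 + x^4

f · g = x^2 + x^3 + x^4


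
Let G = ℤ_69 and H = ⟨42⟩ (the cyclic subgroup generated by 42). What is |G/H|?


|⟨42⟩| = n / gcd(42, 69) = 69 / 3 = 23
H is normal (ℤ_69 is abelian).
|G/H| = |G| / |H| = 69 / 23 = 3

|G/H| = 3


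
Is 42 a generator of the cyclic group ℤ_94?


g generates ℤ_n iff gcd(g, n) = 1
gcd(42, 94) = 2
Since gcd = 2 ≠ 1, ⟨42⟩ has order 47 < 94, so 42 is not a generator.

No, 42 does not generate ℤ_94


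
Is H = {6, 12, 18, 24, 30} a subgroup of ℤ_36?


Subgroup test for H = {6, 12, 18, 24, 30} in (ℤ_36, +):
(1) 0 ∈ H? No
(2) Closure: for all a,b ∈ H, (a+b) mod 36 ∈ H? No  [counterexample: 6 + 30 = 0 ∉ H]
(3) Inverses: for all a ∈ H, -a mod 36 ∈ H? Yes

No, H is not a subgroup of ℤ_36


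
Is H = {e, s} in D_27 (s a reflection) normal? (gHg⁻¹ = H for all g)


H = {e, s} in D_27 (s a reflection)
r·s·r⁻¹ = sr⁻² ≠ s for n ≥ 3, so {e, s} is not closed under conjugation

No, not a normal subgroup


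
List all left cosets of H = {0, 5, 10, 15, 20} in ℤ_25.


H = {0, 5, 10, 15, 20}, |H| = 5
Number of cosets = |G|/|H| = 25/5 = 5
0 + H = {0, 5, 10, 15, 20}
1 + H = {1, 6, 11, 16, 21}
2 + H = {2, 7, 12, 17, 22}
3 + H = {3, 8, 13, 18, 23}
4 + H = {4, 9, 14, 19, 24}

Cosets: 0+H={0,5,10,15,20}; 1+H={1,6,11,16,21}; 2+H={2,7,12,17,22}; 3+H={3,8,13,18,23}; 4+H={4,9,14,19,24}


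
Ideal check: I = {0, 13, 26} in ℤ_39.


Check ideal conditions for I = {0, 13, 26} in ℤ_39:
(1) I is an additive subgroup? Yes
(2) For r ∈ ℤ_39 and a ∈ I: r·a ∈ I? Yes

Yes, I is an ideal of ℤ_39


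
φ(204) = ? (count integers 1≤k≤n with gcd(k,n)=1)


Factor n: 204 = 2^2 × 3 × 17
φ(n) = n · ∏(1 - 1/p) over distinct primes p | n
φ(204) = 204 · (1 - 1/2) · (1 - 1/3) · (1 - 1/17) = 64

φ(204) = 64


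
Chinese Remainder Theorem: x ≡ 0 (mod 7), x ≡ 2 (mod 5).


m₁ = 7, m₂ = 5, gcd = 1, so CRT applies. M = m₁·m₂ = 35
Let M₁ = M/m₁ = 5, M₂ = M/m₂ = 7
Find y₁ ≡ M₁⁻¹ (mod m₁): 5⁻¹ ≡ 3 (mod 7)
Find y₂ ≡ M₂⁻¹ (mod m₂): 7⁻¹ ≡ 3 (mod 5)
x = a₁·M₁·y₁ + a₂·M₂·y₂ = 0·5·3 + 2·7·3 = 42
Reduce mod 35: x ≡ 7
Check: 7 mod 7 = 0 ✓, 7 mod 5 = 2 ✓

x ≡ 7 (mod 35)


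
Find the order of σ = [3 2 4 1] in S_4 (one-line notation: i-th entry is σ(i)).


Cycle decomposition: (1 3 4)
Cycle lengths: 3
Order = lcm(3) = 3

ord(σ) = 3


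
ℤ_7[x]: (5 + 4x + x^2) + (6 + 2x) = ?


Add coefficients mod 7:
x^0: 5 + 6 = 4 (mod 7)
x^1: 4 + 2 = 6 (mod 7)
x^2: 1 + 0 = 1 (mod 7)
Result: 4 + 6x + x^2

f + g = 4 + 6x + x^2


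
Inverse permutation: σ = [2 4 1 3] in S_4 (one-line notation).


To find σ⁻¹, swap domain and range:
σ(1) = 2 → σ⁻¹(2) = 1
σ(2) = 4 → σ⁻¹(4) = 2
σ(3) = 1 → σ⁻¹(1) = 3
σ(4) = 3 → σ⁻¹(3) = 4

σ⁻¹ = [3 1 4 2]


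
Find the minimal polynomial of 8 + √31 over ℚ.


Let α = 8 + √31. Then α - 8 = √31, so (α - 8)² = 31, giving α² - 16α + 33 = 0. Degree 2 and α ∉ ℚ, so this is the minimal polynomial.

Minimal polynomial: x² - 16x + 33


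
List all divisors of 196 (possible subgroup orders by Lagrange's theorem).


Lagrange's theorem: |H| divides |G|
|G| = 196
Divisors of 196: 1, 2, 4, 7, 14, 28, 49, 98, 196

Possible subgroup orders: {1, 2, 4, 7, 14, 28, 49, 98, 196}


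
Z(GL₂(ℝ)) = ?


Z(G) = {g ∈ G | gx = xg for all x ∈ G}
Only scalar multiples of the identity commute with all invertible matrices

Z(GL₂(ℝ)) = {aI : a ∈ ℝ, a ≠ 0}


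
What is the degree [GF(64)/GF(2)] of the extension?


GF(64) = GF(2^6), so the extension degree is 6

[GF(64)/GF(2)] = 6


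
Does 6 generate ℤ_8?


g generates ℤ_n iff gcd(g, n) = 1
gcd(6, 8) = 2
Since gcd = 2 ≠ 1, ⟨6⟩ has order 4 < 8, so 6 is not a generator.

No, 6 does not generate ℤ_8


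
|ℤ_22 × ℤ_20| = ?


|A × B| = |A| · |B|
|ℤ_22 × ℤ_20| = 22 × 20 = 440

|ℤ_22 × ℤ_20| = 440


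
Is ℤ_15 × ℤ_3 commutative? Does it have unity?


Direct product ring; commutative with unity (1,1); but (1,0)·(0,1) = (0,0) gives zero divisors, so not an integral domain
Commutative: Yes
Integral domain: No
Has unity: Yes

ℤ_15 × ℤ_3: Commutative=Yes, Unity=Yes


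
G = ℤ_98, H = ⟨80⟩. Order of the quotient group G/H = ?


|⟨80⟩| = n / gcd(80, 98) = 98 / 2 = 49
H is normal (ℤ_98 is abelian).
|G/H| = |G| / |H| = 98 / 49 = 2

|G/H| = 2


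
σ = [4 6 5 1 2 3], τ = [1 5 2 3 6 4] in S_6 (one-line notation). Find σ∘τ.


σ∘τ: apply τ first, then σ
1 →τ 1 →σ 4
2 →τ 5 →σ 2
3 →τ 2 →σ 6
4 →τ 3 →σ 5
5 →τ 6 →σ 3
6 →τ 4 →σ 1

σ∘τ = [4 2 6 5 3 1]


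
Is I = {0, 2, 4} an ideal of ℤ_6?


Check ideal conditions for I = {0, 2, 4} in ℤ_6:
(1) I is an additive subgroup? Yes
(2) For r ∈ ℤ_6 and a ∈ I: r·a ∈ I? Yes

Yes, I is an ideal of ℤ_6


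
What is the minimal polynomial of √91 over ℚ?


√91 satisfies x² - 91 = 0, irreducible over ℚ since 91 is squarefree

Minimal polynomial: x² - 91


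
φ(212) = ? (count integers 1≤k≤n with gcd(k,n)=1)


Factor n: 212 = 2^2 × 53
φ(n) = n · ∏(1 - 1/p) over distinct primes p | n
φ(212) = 212 · (1 - 1/2) · (1 - 1/53) = 104

φ(212) = 104


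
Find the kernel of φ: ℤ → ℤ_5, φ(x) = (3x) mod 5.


Kernel = preimage of identity
ker(φ) = {x ∈ ℤ : 3x ≡ 0 (mod 5)}. gcd(3,5) = 1, so 3x ≡ 0 (mod 5) ⟺ x ≡ 0 (mod 5/1 = 5). Hence ker(φ) = 5ℤ

ker(φ) = 5ℤ


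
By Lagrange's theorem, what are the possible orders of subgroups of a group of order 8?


Lagrange's theorem: |H| divides |G|
|G| = 8
Divisors of 8: 1, 2, 4, 8

Possible subgroup orders: {1, 2, 4, 8}


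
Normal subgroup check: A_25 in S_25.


H = A_25 in S_25
A_25 has index 2 in S_25, and every subgroup of index 2 is normal

Yes, normal subgroup


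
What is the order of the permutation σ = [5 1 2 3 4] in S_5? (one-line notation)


Cycle decomposition: (1 5 4 3 2)
Cycle lengths: 5
Order = lcm(5) = 5

ord(σ) = 5


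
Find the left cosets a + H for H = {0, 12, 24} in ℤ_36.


H = {0, 12, 24}, |H| = 3
Number of cosets = |G|/|H| = 36/3 = 12
0 + H = {0, 12, 24}
1 + H = {1, 13, 25}
2 + H = {2, 14, 26}
3 + H = {3, 15, 27}
4 + H = {4, 16, 28}
5 + H = {5, 17, 29}
6 + H = {6, 18, 30}
7 + H = {7, 19, 31}
8 + H = {8, 20, 32}
9 + H = {9, 21, 33}
10 + H = {10, 22, 34}
11 + H = {11, 23, 35}

Cosets: 0+H={0,12,24}; 1+H={1,13,25}; 2+H={2,14,26}; 3+H={3,15,27}; 4+H={4,16,28}; 5+H={5,17,29}; 6+H={6,18,30}; 7+H={7,19,31}; 8+H={8,20,32}; 9+H={9,21,33}; 10+H={10,22,34}; 11+H={11,23,35}


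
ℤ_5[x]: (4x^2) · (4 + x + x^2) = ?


Expand and collect like terms; reduce coefficients mod 5:
x^0: 0·4 = 0 ≡ 0 (mod 5)
x^1: 0·1 + 0·4 = 0 ≡ 0 (mod 5)
x^2: 0·1 + 0·1 + 4·4 = 16 ≡ 1 (mod 5)
x^3: 0·1 + 4·1 = 4 ≡ 4 (mod 5)
x^4: 4·1 = 4 ≡ 4 (mod 5)
Result: x^2 + 4x^3 + 4x^4

f · g = x^2 + 4x^3 + 4x^4


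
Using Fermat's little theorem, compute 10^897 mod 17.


Fermat's little theorem: if p is prime and gcd(a,p)=1, then a^(p-1) ≡ 1 (mod p)
p = 17 is prime, gcd(10,17) = 1
Reduce exponent: 897 mod 16 = 1
So 10^897 ≡ 10^1 (mod 17)
10^1 mod 17 = 10

10^897 ≡ 10 (mod 17)


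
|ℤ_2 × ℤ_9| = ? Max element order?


|ℤ_2 × ℤ_9| = 2 × 9 = 18
Max element order = lcm(2,9) = 18
Cyclic? Yes (gcd=1)

|ℤ_2×ℤ_9| = 18, max element order = 18


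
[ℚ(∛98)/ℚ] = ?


∛98 has minimal polynomial x³ - 98 (irreducible over ℚ since 98 is not a perfect cube)

[ℚ(∛98)/ℚ] = 3


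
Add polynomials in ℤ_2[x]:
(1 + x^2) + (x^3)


Add coefficients mod 2:
x^0: 1 + 0 = 1 (mod 2)
x^1: 0 + 0 = 0 (mod 2)
x^2: 1 + 0 = 1 (mod 2)
x^3: 0 + 1 = 1 (mod 2)
Result: 1 + x^2 + x^3

f + g = 1 + x^2 + x^3


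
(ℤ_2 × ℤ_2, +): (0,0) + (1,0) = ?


Operation: componentwise addition mod (2, 2)
(0,0) + (1,0) = ((a₁+b₁) mod 2, (a₂+b₂) mod 2) with a = (0,0), b = (1,0)

(0,0) + (1,0) = (1,0)


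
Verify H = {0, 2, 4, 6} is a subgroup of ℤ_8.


Subgroup test for H = {0, 2, 4, 6} in (ℤ_8, +):
(1) 0 ∈ H? Yes
(2) Closure: for all a,b ∈ H, (a+b) mod 8 ∈ H? Yes
(3) Inverses: for all a ∈ H, -a mod 8 ∈ H? Yes

Yes, H is a subgroup of ℤ_8


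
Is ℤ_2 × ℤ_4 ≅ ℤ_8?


Comparing ℤ_2 × ℤ_4 and ℤ_8:
gcd(2,4) = 2 ≠ 1. Max element order in ℤ_2×ℤ_4 is lcm(2,4) = 4 < 8, so it has no element of order 8

No, ℤ_2 × ℤ_4 ≇ ℤ_8


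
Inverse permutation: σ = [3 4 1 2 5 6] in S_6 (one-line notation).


To find σ⁻¹, swap domain and range:
σ(1) = 3 → σ⁻¹(3) = 1
σ(2) = 4 → σ⁻¹(4) = 2
σ(3) = 1 → σ⁻¹(1) = 3
σ(4) = 2 → σ⁻¹(2) = 4
σ(5) = 5 → σ⁻¹(5) = 5
σ(6) = 6 → σ⁻¹(6) = 6

σ⁻¹ = [3 4 1 2 5 6]


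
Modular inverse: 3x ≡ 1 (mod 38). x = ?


Use the extended Euclidean algorithm to write 1 = 3·s + 38·t; then s mod 38 is the inverse.
Euclidean algorithm:
  3 = 0·38 + 3
  38 = 12·3 + 2
  3 = 1·2 + 1
  2 = 2·1 + 0
gcd(3,38) = 1
Back-substitution gives: 3·(13) + 38·(-1) = 1
So 3⁻¹ ≡ 13 ≡ 13 (mod 38)
Check: 3 × 13 = 39 ≡ 1 (mod 38) ✓

3⁻¹ ≡ 13 (mod 38)


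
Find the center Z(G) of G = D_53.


Z(G) = {g ∈ G | gx = xg for all x ∈ G}
For odd n, Z(D_n) = {e}: no nontrivial rotation commutes with all reflections

Z(D_53) = {e}


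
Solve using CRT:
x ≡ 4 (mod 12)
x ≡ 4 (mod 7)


m₁ = 12, m₂ = 7, gcd = 1, so CRT applies. M = m₁·m₂ = 84
Let M₁ = M/m₁ = 7, M₂ = M/m₂ = 12
Find y₁ ≡ M₁⁻¹ (mod m₁): 7⁻¹ ≡ 7 (mod 12)
Find y₂ ≡ M₂⁻¹ (mod m₂): 12⁻¹ ≡ 3 (mod 7)
x = a₁·M₁·y₁ + a₂·M₂·y₂ = 4·7·7 + 4·12·3 = 340
Reduce mod 84: x ≡ 4
Check: 4 mod 12 = 4 ✓, 4 mod 7 = 4 ✓

x ≡ 4 (mod 84)


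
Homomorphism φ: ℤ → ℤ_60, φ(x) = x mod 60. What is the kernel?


Kernel = preimage of identity
ker(φ) = {x ∈ ℤ : x ≡ 0 (mod 60)} = 60ℤ = {0, ±60, ±120, ...}

ker(φ) = 60ℤ


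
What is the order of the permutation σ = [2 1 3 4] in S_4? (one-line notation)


Cycle decomposition: (1 2)
Cycle lengths: 2
Order = lcm(2) = 2

ord(σ) = 2


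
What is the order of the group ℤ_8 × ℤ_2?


|A × B| = |A| · |B|
|ℤ_8 × ℤ_2| = 8 × 2 = 16

|ℤ_8 × ℤ_2| = 16


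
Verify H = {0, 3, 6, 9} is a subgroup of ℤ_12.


Subgroup test for H = {0, 3, 6, 9} in (ℤ_12, +):
(1) 0 ∈ H? Yes
(2) Closure: for all a,b ∈ H, (a+b) mod 12 ∈ H? Yes
(3) Inverses: for all a ∈ H, -a mod 12 ∈ H? Yes

Yes, H is a subgroup of ℤ_12


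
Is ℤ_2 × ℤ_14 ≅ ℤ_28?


Comparing ℤ_2 × ℤ_14 and ℤ_28:
gcd(2,14) = 2 ≠ 1. Max element order in ℤ_2×ℤ_14 is lcm(2,14) = 14 < 28, so it has no element of order 28

No, ℤ_2 × ℤ_14 ≇ ℤ_28


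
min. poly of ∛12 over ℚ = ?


∛12 satisfies x³ - 12 = 0, irreducible over ℚ (no rational root; 12 is not a perfect cube)

Minimal polynomial: x³ - 12


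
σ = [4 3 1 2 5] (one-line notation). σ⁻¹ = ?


To find σ⁻¹, swap domain and range:
σ(1) = 4 → σ⁻¹(4) = 1
σ(2) = 3 → σ⁻¹(3) = 2
σ(3) = 1 → σ⁻¹(1) = 3
σ(4) = 2 → σ⁻¹(2) = 4
σ(5) = 5 → σ⁻¹(5) = 5

σ⁻¹ = [3 4 2 1 5]


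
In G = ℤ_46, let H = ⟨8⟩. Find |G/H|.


|⟨8⟩| = n / gcd(8, 46) = 46 / 2 = 23
H is normal (ℤ_46 is abelian).
|G/H| = |G| / |H| = 46 / 23 = 2

|G/H| = 2


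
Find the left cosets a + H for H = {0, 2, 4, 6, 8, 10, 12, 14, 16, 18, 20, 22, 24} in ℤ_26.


H = {0, 2, 4, 6, 8, 10, 12, 14, 16, 18, 20, 22, 24}, |H| = 13
Number of cosets = |G|/|H| = 26/13 = 2
0 + H = {0, 2, 4, 6, 8, 10, 12, 14, 16, 18, 20, 22, 24}
1 + H = {1, 3, 5, 7, 9, 11, 13, 15, 17, 19, 21, 23, 25}

Cosets: 0+H={0,2,4,6,8,10,12,14,16,18,20,22,24}; 1+H={1,3,5,7,9,11,13,15,17,19,21,23,25}


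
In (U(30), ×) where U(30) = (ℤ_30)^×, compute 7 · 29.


Operation: multiplication mod 30
7 · 29 = (a × b) mod 30 with a = 7, b = 29

7 · 29 = 23


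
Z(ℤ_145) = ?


Z(G) = {g ∈ G | gx = xg for all x ∈ G}
ℤ_145 is abelian, so Z(G) = G

Z(ℤ_145) = ℤ_145


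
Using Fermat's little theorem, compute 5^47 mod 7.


Fermat's little theorem: if p is prime and gcd(a,p)=1, then a^(p-1) ≡ 1 (mod p)
p = 7 is prime, gcd(5,7) = 1
Reduce exponent: 47 mod 6 = 5
So 5^47 ≡ 5^5 (mod 7)
5^5 mod 7 = 3

5^47 ≡ 3 (mod 7)


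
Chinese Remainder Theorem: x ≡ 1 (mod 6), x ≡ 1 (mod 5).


m₁ = 6, m₂ = 5, gcd = 1, so CRT applies. M = m₁·m₂ = 30
Let M₁ = M/m₁ = 5, M₂ = M/m₂ = 6
Find y₁ ≡ M₁⁻¹ (mod m₁): 5⁻¹ ≡ 5 (mod 6)
Find y₂ ≡ M₂⁻¹ (mod m₂): 6⁻¹ ≡ 1 (mod 5)
x = a₁·M₁·y₁ + a₂·M₂·y₂ = 1·5·5 + 1·6·1 = 31
Reduce mod 30: x ≡ 1
Check: 1 mod 6 = 1 ✓, 1 mod 5 = 1 ✓

x ≡ 1 (mod 30)


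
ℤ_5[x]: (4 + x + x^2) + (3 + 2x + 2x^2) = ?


Add coefficients mod 5:
x^0: 4 + 3 = 2 (mod 5)
x^1: 1 + 2 = 3 (mod 5)
x^2: 1 + 2 = 3 (mod 5)
Result: 2 + 3x + 3x^2

f + g = 2 + 3x + 3x^2


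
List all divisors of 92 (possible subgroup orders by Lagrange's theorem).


Lagrange's theorem: |H| divides |G|
|G| = 92
Divisors of 92: 1, 2, 4, 23, 46, 92

Possible subgroup orders: {1, 2, 4, 23, 46, 92}


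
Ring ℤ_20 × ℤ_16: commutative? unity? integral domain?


Direct product ring; commutative with unity (1,1); but (1,0)·(0,1) = (0,0) gives zero divisors, so not an integral domain
Commutative: Yes
Integral domain: No
Has unity: Yes

ℤ_20 × ℤ_16: Commutative=Yes, Unity=Yes


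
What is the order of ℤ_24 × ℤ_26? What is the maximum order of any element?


|ℤ_24 × ℤ_26| = 24 × 26 = 624
Max element order = lcm(24,26) = 312
Cyclic? No (gcd=2)

|ℤ_24×ℤ_26| = 624, max element order = 312


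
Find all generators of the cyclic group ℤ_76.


g generates ℤ_n iff gcd(g,n) = 1
Prime factors of 76: 2, 19
Generators are g ∈ {1,...,75} not divisible by any of these primes.
Generators: {1, 3, 5, 7, 9, 11, 13, 15, 17, 21, 23, 25, 27, 29, 31, 33, 35, 37, 39, 41, 43, 45, 47, 49, 51, 53, 55, 59, 61, 63, 65, 67, 69, 71, 73, 75}
Number of generators = φ(76) = 36

Generators of ℤ_76 = {1, 3, 5, 7, 9, 11, 13, 15, 17, 21, 23, 25, 27, 29, 31, 33, 35, 37, 39, 41, 43, 45, 47, 49, 51, 53, 55, 59, 61, 63, 65, 67, 69, 71, 73, 75}


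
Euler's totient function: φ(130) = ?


Factor n: 130 = 2 × 5 × 13
φ(n) = n · ∏(1 - 1/p) over distinct primes p | n
φ(130) = 130 · (1 - 1/2) · (1 - 1/5) · (1 - 1/13) = 48

φ(130) = 48


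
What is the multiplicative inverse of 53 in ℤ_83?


Use the extended Euclidean algorithm to write 1 = 53·s + 83·t; then s mod 83 is the inverse.
Euclidean algorithm:
  53 = 0·83 + 53
  83 = 1·53 + 30
  53 = 1·30 + 23
  30 = 1·23 + 7
  23 = 3·7 + 2
  7 = 3·2 + 1
  2 = 2·1 + 0
gcd(53,83) = 1
Back-substitution gives: 53·(-36) + 83·(23) = 1
So 53⁻¹ ≡ -36 ≡ 47 (mod 83)
Check: 53 × 47 = 2491 ≡ 1 (mod 83) ✓

53⁻¹ ≡ 47 (mod 83)


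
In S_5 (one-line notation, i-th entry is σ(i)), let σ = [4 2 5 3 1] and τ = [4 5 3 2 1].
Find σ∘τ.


σ∘τ: apply τ first, then σ
1 →τ 4 →σ 3
2 →τ 5 →σ 1
3 →τ 3 →σ 5
4 →τ 2 →σ 2
5 →τ 1 →σ 4

σ∘τ = [3 1 5 2 4]


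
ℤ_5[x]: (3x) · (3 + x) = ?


Expand and collect like terms; reduce coefficients mod 5:
x^0: 0·3 = 0 ≡ 0 (mod 5)
x^1: 0·1 + 3·3 = 9 ≡ 4 (mod 5)
x^2: 3·1 = 3 ≡ 3 (mod 5)
Result: 4x + 3x^2

f · g = 4x + 3x^2


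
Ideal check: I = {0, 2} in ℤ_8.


Check ideal conditions for I = {0, 2} in ℤ_8:
(1) I is an additive subgroup? No
(2) For r ∈ ℤ_8 and a ∈ I: r·a ∈ I? No  [counterexample: r=2, a=2, r·a mod 8 = 4 ∉ I]

No, I is not an ideal of ℤ_8


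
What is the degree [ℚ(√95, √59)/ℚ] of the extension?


[ℚ(√95,√59):ℚ] = [ℚ(√95,√59):ℚ(√95)]·[ℚ(√95):ℚ] = 2·2 = 4

[ℚ(√95, √59)/ℚ] = 4


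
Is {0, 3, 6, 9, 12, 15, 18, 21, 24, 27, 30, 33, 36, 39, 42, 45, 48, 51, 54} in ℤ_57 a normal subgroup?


H = {0, 3, 6, 9, 12, 15, 18, 21, 24, 27, 30, 33, 36, 39, 42, 45, 48, 51, 54} in ℤ_57
ℤ_57 is abelian; every subgroup of an abelian group is normal

Yes, normal subgroup


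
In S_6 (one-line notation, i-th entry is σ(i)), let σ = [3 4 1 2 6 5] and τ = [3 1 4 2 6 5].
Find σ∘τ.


σ∘τ: apply τ first, then σ
1 →τ 3 →σ 1
2 →τ 1 →σ 3
3 →τ 4 →σ 2
4 →τ 2 →σ 4
5 →τ 6 →σ 5
6 →τ 5 →σ 6

σ∘τ = [1 3 2 4 5 6]


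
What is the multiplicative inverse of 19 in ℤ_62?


Use the extended Euclidean algorithm to write 1 = 19·s + 62·t; then s mod 62 is the inverse.
Euclidean algorithm:
  19 = 0·62 + 19
  62 = 3·19 + 5
  19 = 3·5 + 4
  5 = 1·4 + 1
  4 = 4·1 + 0
gcd(19,62) = 1
Back-substitution gives: 19·(-13) + 62·(4) = 1
So 19⁻¹ ≡ -13 ≡ 49 (mod 62)
Check: 19 × 49 = 931 ≡ 1 (mod 62) ✓

19⁻¹ ≡ 49 (mod 62)


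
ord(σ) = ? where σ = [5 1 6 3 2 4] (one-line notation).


Cycle decomposition: (1 5 2) (3 6 4)
Cycle lengths: 3, 3
Order = lcm(3, 3) = 3

ord(σ) = 3


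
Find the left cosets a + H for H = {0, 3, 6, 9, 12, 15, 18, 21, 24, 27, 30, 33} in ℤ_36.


H = {0, 3, 6, 9, 12, 15, 18, 21, 24, 27, 30, 33}, |H| = 12
Number of cosets = |G|/|H| = 36/12 = 3
0 + H = {0, 3, 6, 9, 12, 15, 18, 21, 24, 27, 30, 33}
1 + H = {1, 4, 7, 10, 13, 16, 19, 22, 25, 28, 31, 34}
2 + H = {2, 5, 8, 11, 14, 17, 20, 23, 26, 29, 32, 35}

Cosets: 0+H={0,3,6,9,12,15,18,21,24,27,30,33}; 1+H={1,4,7,10,13,16,19,22,25,28,31,34}; 2+H={2,5,8,11,14,17,20,23,26,29,32,35}


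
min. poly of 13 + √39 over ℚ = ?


Let α = 13 + √39. Then α - 13 = √39, so (α - 13)² = 39, giving α² - 26α + 130 = 0. Degree 2 and α ∉ ℚ, so this is the minimal polynomial.

Minimal polynomial: x² - 26x + 130


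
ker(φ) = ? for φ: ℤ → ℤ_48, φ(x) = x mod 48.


Kernel = preimage of identity
ker(φ) = {x ∈ ℤ : x ≡ 0 (mod 48)} = 48ℤ = {0, ±48, ±96, ...}

ker(φ) = 48ℤ


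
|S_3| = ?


|S_n| = n! (number of permutations of n symbols)
|S_3| = 3! = 6

|S_3| = 6


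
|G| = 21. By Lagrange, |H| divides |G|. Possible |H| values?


Lagrange's theorem: |H| divides |G|
|G| = 21
Divisors of 21: 1, 3, 7, 21

Possible subgroup orders: {1, 3, 7, 21}


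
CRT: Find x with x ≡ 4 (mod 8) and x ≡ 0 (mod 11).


m₁ = 8, m₂ = 11, gcd = 1, so CRT applies. M = m₁·m₂ = 88
Let M₁ = M/m₁ = 11, M₂ = M/m₂ = 8
Find y₁ ≡ M₁⁻¹ (mod m₁): 11⁻¹ ≡ 3 (mod 8)
Find y₂ ≡ M₂⁻¹ (mod m₂): 8⁻¹ ≡ 7 (mod 11)
x = a₁·M₁·y₁ + a₂·M₂·y₂ = 4·11·3 + 0·8·7 = 132
Reduce mod 88: x ≡ 44
Check: 44 mod 8 = 4 ✓, 44 mod 11 = 0 ✓

x ≡ 44 (mod 88)


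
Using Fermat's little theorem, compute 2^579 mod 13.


Fermat's little theorem: if p is prime and gcd(a,p)=1, then a^(p-1) ≡ 1 (mod p)
p = 13 is prime, gcd(2,13) = 1
Reduce exponent: 579 mod 12 = 3
So 2^579 ≡ 2^3 (mod 13)
2^3 mod 13 = 8

2^579 ≡ 8 (mod 13)
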